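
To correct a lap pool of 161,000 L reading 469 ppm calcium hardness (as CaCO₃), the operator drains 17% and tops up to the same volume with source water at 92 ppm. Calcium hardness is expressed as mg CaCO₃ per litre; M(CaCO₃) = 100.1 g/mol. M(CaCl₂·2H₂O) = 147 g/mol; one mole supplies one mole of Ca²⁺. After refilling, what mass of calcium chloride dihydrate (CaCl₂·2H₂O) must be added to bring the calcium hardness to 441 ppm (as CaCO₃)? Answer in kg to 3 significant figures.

After draining 17% and refilling: 469 × 0.83 + 92 × 0.17 = 404.91 ppm.
Deficit to target: 441 − 404.91 = 36.09 mg/L.
As CaCO₃: 36.09 mg/L × 161,000 L = 5810 g; ÷ 100.1 = 58.05 mol Ca²⁺.
Mass: 58.05 × 147 = 8533 g.

8.53 kg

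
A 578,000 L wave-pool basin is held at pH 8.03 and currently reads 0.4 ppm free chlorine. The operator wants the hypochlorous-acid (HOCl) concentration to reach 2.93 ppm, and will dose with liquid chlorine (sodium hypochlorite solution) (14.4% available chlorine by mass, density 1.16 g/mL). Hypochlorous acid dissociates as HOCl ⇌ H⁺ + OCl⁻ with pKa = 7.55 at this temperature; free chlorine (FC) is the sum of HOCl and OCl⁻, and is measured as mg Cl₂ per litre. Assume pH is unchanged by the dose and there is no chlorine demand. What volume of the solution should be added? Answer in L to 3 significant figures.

[OCl⁻]/[HOCl] = 10^(pH − pKa) = 10^(8.03 − 7.55) = 3.02; fraction as HOCl = 1/(1 + 3.02) = 0.2488.
Free chlorine required for 2.93 ppm HOCl: 2.93 / 0.2488 = 11.78 ppm.
FC to add: 11.78 − 0.4 = 11.38 mg/L as Cl₂.
Cl₂ equivalent: 11.38 mg/L × 578,000 L = 6577 g.
Product at 14.4% available Cl: 6577 / 0.144 = 45,670 g.
Volume: 45,670 g ÷ 1.16 g/mL = 39,370 mL.

39.4 L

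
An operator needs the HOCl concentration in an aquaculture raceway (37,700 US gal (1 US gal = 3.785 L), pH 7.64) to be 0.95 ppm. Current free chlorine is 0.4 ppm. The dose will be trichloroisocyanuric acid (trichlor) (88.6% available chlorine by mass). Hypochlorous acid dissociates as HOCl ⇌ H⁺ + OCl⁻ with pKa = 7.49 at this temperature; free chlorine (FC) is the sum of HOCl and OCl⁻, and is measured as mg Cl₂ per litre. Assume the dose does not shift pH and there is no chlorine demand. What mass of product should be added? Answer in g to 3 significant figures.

305 g

Volume: 37,700 US gal × 3.785 L/gal = 142,694 L.
[OCl⁻]/[HOCl] = 10^(pH − pKa) = 10^(7.64 − 7.49) = 1.413; fraction as HOCl = 1/(1 + 1.413) = 0.4145.
Free chlorine required for 0.95 ppm HOCl: 0.95 / 0.4145 = 2.292 ppm.
FC to add: 2.292 − 0.4 = 1.892 mg/L as Cl₂.
Cl₂ equivalent: 1.892 mg/L × 142,694 L = 270 g.
Product at 88.6% available Cl: 270 / 0.886 = 304.7 g.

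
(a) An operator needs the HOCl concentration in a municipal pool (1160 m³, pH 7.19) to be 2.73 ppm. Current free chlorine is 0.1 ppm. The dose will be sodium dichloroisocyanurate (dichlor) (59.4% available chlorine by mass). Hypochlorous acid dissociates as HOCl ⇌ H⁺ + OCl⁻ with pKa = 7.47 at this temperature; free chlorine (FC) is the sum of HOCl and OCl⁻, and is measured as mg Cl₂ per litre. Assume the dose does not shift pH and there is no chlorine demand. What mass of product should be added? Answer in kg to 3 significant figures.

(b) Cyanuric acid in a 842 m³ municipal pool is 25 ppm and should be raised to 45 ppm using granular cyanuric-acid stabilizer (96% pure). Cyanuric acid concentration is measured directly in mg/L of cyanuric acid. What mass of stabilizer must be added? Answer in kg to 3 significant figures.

(a) 7.93 kg; (b) 17.5 kg

(a) Volume: 1160 m³ = 1,160,000 L.
(a) [OCl⁻]/[HOCl] = 10^(pH − pKa) = 10^(7.19 − 7.47) = 0.5248; fraction as HOCl = 1/(1 + 0.5248) = 0.6558.
(a) Free chlorine required for 2.73 ppm HOCl: 2.73 / 0.6558 = 4.163 ppm.
(a) FC to add: 4.163 − 0.1 = 4.063 mg/L as Cl₂.
(a) Cl₂ equivalent: 4.063 mg/L × 1,160,000 L = 4713 g.
(a) Product at 59.4% available Cl: 4713 / 0.594 = 7934 g.

(b) Volume: 842 m³ = 842,000 L.
(b) CYA to add: (45 − 25) = 20 mg/L × 842,000 L = 16,840 g cyanuric acid.
(b) At 96% purity: 16,840 / 0.96 = 17,540 g product.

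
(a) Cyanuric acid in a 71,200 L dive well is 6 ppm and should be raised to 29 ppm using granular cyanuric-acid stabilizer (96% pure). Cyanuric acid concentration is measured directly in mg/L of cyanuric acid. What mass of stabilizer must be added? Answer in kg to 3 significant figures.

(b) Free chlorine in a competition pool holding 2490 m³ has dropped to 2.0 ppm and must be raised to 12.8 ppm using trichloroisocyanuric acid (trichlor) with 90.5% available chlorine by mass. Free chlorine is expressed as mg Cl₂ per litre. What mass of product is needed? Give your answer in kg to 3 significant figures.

(a) CYA to add: (29 − 6) = 23 mg/L × 71,200 L = 1638 g cyanuric acid.
(a) At 96% purity: 1638 / 0.96 = 1706 g product.

(b) Volume: 2490 m³ = 2,490,000 L.
(b) Chlorine deficit: 12.8 − 2.0 = 10.8 ppm = 10.8 mg/L as Cl₂.
(b) Cl₂ equivalent needed: 10.8 mg/L × 2,490,000 L = 26,890,000 mg = 26,890 g.
(b) Product at 90.5% available chlorine: 26,890 / 0.905 = 29,710 g.

(a) 1.71 kg; (b) 29.7 kg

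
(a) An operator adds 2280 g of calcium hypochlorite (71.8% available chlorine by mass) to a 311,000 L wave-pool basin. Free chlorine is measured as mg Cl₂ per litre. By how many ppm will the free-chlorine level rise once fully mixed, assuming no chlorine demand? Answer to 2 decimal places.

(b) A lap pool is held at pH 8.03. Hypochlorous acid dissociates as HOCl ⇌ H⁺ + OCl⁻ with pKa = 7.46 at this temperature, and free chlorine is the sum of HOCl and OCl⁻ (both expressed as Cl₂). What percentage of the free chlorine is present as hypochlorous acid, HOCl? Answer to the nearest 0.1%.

(a) Available chlorine delivered: 2280 g × 0.718 = 1637 g as Cl₂.
(a) Concentration rise: 1637 g / 311,000 L = 5.264 mg/L = 5.26 ppm.

(b) [OCl⁻]/[HOCl] = 10^(pH − pKa) = 10^(8.03 − 7.46) = 10^0.57 = 3.715.
(b) Fraction as HOCl = 1 / (1 + 3.715) = 0.2121.

(a) 5.26 ppm; (b) 21.2%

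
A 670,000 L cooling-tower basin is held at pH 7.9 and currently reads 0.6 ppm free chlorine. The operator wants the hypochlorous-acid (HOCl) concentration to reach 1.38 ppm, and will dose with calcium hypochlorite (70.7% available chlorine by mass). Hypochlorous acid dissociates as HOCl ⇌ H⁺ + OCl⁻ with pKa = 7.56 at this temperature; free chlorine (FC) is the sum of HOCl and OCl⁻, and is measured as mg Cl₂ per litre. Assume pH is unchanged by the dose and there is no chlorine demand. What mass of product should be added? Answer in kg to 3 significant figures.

3.60 kg

[OCl⁻]/[HOCl] = 10^(pH − pKa) = 10^(7.9 − 7.56) = 2.188; fraction as HOCl = 1/(1 + 2.188) = 0.3137.
Free chlorine required for 1.38 ppm HOCl: 1.38 / 0.3137 = 4.399 ppm.
FC to add: 4.399 − 0.6 = 3.799 mg/L as Cl₂.
Cl₂ equivalent: 3.799 mg/L × 670,000 L = 2545 g.
Product at 70.7% available Cl: 2545 / 0.707 = 3600 g.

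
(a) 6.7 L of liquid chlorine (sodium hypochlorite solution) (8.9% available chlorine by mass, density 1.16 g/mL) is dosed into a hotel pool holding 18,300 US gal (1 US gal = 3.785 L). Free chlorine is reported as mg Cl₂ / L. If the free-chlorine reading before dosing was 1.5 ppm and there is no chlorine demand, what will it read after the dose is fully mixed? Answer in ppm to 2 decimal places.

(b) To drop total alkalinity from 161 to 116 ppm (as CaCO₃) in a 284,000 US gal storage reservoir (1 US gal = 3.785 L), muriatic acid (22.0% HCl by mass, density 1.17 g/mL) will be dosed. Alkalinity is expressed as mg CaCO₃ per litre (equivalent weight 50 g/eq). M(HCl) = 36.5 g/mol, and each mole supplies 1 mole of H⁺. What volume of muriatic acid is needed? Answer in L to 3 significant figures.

(a) 11.49 ppm; (b) 137 L

(a) Volume: 18,300 US gal × 3.785 L/gal = 69,266 L.
(a) Mass of solution: 6.7 L × 1000 mL/L × 1.16 g/mL = 7772 g.
(a) Available chlorine delivered: 7772 g × 0.089 = 691.7 g as Cl₂.
(a) Concentration rise: 691.7 g / 69,266 L = 9.986 mg/L = 9.99 ppm.
(a) Final FC: 1.5 + 9.99 = 11.49 ppm.

(b) Volume: 284,000 US gal × 3.785 L/gal = 1,074,940 L.
(b) Alkalinity to neutralize: (161 − 116) = 45 mg/L as CaCO₃ × 1,074,940 L = 48,370 g as CaCO₃.
(b) Equivalents of H⁺ required: 48,370 ÷ 50 g/eq = 967.4 eq = 967.4 mol HCl.
(b) Mass of HCl: 967.4 × 36.5 = 35,310 g.
(b) Mass of 22.0% solution: 35,310 / 0.22 = 160,500 g.
(b) Volume: 160,500 g ÷ 1.17 g/mL = 137,200 mL.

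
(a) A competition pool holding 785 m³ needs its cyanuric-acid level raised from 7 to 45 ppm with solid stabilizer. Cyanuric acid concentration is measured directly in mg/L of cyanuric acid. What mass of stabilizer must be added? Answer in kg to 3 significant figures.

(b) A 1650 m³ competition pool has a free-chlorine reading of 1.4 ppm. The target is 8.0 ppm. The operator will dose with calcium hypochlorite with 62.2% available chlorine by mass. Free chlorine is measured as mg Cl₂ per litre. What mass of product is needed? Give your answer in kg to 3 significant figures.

(a) 29.8 kg; (b) 17.5 kg

(a) Volume: 785 m³ = 785,000 L.
(a) CYA to add: (45 − 7) = 38 mg/L × 785,000 L = 29,830 g cyanuric acid.

(b) Volume: 1650 m³ = 1,650,000 L.
(b) Chlorine deficit: 8.0 − 1.4 = 6.6 ppm = 6.6 mg/L as Cl₂.
(b) Cl₂ equivalent needed: 6.6 mg/L × 1,650,000 L = 10,890,000 mg = 10,890 g.
(b) Product at 62.2% available chlorine: 10,890 / 0.622 = 17,510 g.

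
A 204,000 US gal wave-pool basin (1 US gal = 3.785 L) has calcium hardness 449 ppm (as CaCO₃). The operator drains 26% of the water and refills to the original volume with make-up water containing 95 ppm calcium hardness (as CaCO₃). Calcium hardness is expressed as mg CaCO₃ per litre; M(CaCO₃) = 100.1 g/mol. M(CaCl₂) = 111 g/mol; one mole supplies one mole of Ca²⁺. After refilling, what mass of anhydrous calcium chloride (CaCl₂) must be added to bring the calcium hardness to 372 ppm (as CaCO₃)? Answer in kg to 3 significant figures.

12.9 kg

Volume: 204,000 US gal × 3.785 L/gal = 772,140 L.
After draining 26% and refilling: 449 × 0.74 + 95 × 0.26 = 356.96 ppm.
Deficit to target: 372 − 356.96 = 15.04 mg/L.
As CaCO₃: 15.04 mg/L × 772,140 L = 11,610 g; ÷ 100.1 = 116 mol Ca²⁺.
Mass: 116 × 111 = 12,880 g.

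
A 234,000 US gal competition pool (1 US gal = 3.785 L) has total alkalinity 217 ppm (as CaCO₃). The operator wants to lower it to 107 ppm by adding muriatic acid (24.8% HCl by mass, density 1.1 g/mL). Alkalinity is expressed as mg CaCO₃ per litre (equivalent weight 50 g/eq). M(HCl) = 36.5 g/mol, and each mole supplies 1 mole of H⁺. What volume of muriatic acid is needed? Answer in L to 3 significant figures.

261 L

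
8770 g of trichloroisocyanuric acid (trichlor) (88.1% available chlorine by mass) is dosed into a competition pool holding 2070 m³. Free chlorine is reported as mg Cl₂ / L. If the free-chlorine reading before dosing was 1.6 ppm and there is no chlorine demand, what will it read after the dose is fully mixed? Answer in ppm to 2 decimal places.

5.33 ppm

Volume: 2070 m³ = 2,070,000 L.
Available chlorine delivered: 8770 g × 0.881 = 7726 g as Cl₂.
Concentration rise: 7726 g / 2,070,000 L = 3.733 mg/L = 3.73 ppm.
Final FC: 1.6 + 3.73 = 5.33 ppm.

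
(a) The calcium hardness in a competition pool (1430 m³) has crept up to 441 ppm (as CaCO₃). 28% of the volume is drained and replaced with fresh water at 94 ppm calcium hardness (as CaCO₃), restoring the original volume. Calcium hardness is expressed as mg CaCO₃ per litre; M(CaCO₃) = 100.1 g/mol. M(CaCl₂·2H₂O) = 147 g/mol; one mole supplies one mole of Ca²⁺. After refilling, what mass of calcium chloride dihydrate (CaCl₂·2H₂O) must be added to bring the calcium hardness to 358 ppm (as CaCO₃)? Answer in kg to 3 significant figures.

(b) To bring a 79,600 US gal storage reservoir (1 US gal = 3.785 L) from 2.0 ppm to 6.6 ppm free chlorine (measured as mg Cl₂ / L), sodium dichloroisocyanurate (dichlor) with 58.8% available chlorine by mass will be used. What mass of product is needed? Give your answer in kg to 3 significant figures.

(a) 29.7 kg; (b) 2.36 kg

(a) Volume: 1430 m³ = 1,430,000 L.
(a) After draining 28% and refilling: 441 × 0.72 + 94 × 0.28 = 343.84 ppm.
(a) Deficit to target: 358 − 343.84 = 14.16 mg/L.
(a) As CaCO₃: 14.16 mg/L × 1,430,000 L = 20,250 g; ÷ 100.1 = 202.3 mol Ca²⁺.
(a) Mass: 202.3 × 147 = 29,740 g.

(b) Volume: 79,600 US gal × 3.785 L/gal = 301,286 L.
(b) Chlorine deficit: 6.6 − 2.0 = 4.6 ppm = 4.6 mg/L as Cl₂.
(b) Cl₂ equivalent needed: 4.6 mg/L × 301,286 L = 1,386,000 mg = 1386 g.
(b) Product at 58.8% available chlorine: 1386 / 0.588 = 2357 g.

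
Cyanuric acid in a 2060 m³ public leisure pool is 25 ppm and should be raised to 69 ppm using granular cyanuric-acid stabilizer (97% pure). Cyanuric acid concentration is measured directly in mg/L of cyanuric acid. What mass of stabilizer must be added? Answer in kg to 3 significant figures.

93.4 kg

Volume: 2060 m³ = 2,060,000 L.
CYA to add: (69 − 25) = 44 mg/L × 2,060,000 L = 90,640 g cyanuric acid.
At 97% purity: 90,640 / 0.97 = 93,440 g product.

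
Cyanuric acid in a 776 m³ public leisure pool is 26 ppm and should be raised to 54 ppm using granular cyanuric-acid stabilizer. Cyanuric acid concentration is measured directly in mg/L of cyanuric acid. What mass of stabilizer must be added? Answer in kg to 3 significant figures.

Volume: 776 m³ = 776,000 L.
CYA to add: (54 − 26) = 28 mg/L × 776,000 L = 21,730 g cyanuric acid.

21.7 kg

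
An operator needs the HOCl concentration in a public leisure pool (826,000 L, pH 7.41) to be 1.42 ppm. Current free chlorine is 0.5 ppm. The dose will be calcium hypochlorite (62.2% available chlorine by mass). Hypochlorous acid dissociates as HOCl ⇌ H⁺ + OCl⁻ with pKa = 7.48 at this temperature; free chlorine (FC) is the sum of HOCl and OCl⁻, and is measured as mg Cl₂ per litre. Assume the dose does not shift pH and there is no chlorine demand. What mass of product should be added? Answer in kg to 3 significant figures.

2.83 kg

[OCl⁻]/[HOCl] = 10^(pH − pKa) = 10^(7.41 − 7.48) = 0.8511; fraction as HOCl = 1/(1 + 0.8511) = 0.5402.
Free chlorine required for 1.42 ppm HOCl: 1.42 / 0.5402 = 2.629 ppm.
FC to add: 2.629 − 0.5 = 2.129 mg/L as Cl₂.
Cl₂ equivalent: 2.129 mg/L × 826,000 L = 1758 g.
Product at 62.2% available Cl: 1758 / 0.622 = 2827 g.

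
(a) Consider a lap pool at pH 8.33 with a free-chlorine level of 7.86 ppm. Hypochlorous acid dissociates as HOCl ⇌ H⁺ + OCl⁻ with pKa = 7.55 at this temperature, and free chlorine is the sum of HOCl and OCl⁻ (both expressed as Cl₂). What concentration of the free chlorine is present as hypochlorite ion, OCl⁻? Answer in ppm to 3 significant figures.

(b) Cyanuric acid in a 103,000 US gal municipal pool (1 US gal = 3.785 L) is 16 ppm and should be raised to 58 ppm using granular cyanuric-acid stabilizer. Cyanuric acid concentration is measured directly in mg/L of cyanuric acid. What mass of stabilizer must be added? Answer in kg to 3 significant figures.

(a) 6.74 ppm; (b) 16.4 kg

(a) [OCl⁻]/[HOCl] = 10^(pH − pKa) = 10^(8.33 − 7.55) = 10^0.78 = 6.026.
(a) Fraction as HOCl = 1 / (1 + 6.026) = 0.1423.
(a) OCl⁻ = (1 − 0.1423) × 7.86 ppm = 6.741 ppm.

(b) Volume: 103,000 US gal × 3.785 L/gal = 389,855 L.
(b) CYA to add: (58 − 16) = 42 mg/L × 389,855 L = 16,370 g cyanuric acid.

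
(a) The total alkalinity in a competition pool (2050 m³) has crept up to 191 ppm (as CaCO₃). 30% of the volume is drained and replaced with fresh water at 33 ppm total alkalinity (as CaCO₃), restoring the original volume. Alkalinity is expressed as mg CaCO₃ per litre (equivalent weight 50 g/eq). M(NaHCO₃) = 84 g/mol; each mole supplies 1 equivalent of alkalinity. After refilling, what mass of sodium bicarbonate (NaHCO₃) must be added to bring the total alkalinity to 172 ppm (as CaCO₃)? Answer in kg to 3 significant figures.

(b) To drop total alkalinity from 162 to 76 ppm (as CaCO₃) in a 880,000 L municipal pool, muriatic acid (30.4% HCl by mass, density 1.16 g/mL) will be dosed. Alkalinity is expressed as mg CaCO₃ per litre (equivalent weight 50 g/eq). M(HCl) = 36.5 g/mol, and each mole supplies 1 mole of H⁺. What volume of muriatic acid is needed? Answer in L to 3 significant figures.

(a) 97.8 kg; (b) 157 L

(a) Volume: 2050 m³ = 2,050,000 L.
(a) After draining 30% and refilling: 191 × 0.70 + 33 × 0.30 = 143.6 ppm.
(a) Deficit to target: 172 − 143.6 = 28.4 mg/L.
(a) As CaCO₃: 28.4 mg/L × 2,050,000 L = 58,220 g; ÷ 50 g/eq ÷ 1 = 1164 mol NaHCO₃.
(a) Mass: 1164 × 84 = 97,810 g.

(b) Alkalinity to neutralize: (162 − 76) = 86 mg/L as CaCO₃ × 880,000 L = 75,680 g as CaCO₃.
(b) Equivalents of H⁺ required: 75,680 ÷ 50 g/eq = 1514 eq = 1514 mol HCl.
(b) Mass of HCl: 1514 × 36.5 = 55,250 g.
(b) Mass of 30.4% solution: 55,250 / 0.304 = 181,700 g.
(b) Volume: 181,700 g ÷ 1.16 g/mL = 156,700 mL.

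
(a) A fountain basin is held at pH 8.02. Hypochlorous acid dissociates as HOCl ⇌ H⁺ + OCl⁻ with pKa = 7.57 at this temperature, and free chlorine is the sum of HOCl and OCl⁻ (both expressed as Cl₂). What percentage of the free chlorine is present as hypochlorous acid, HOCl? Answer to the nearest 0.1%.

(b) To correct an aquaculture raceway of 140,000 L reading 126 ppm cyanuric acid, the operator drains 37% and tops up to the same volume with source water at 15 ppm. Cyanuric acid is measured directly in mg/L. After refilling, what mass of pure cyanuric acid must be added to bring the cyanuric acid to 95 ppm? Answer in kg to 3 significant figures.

(a) [OCl⁻]/[HOCl] = 10^(pH − pKa) = 10^(8.02 − 7.57) = 10^0.45 = 2.818.
(a) Fraction as HOCl = 1 / (1 + 2.818) = 0.2619.

(b) After draining 37% and refilling: 126 × 0.63 + 15 × 0.37 = 84.93 ppm.
(b) Deficit to target: 95 − 84.93 = 10.07 mg/L.
(b) Mass: 10.07 mg/L × 140,000 L = 1410 g cyanuric acid.

(a) 26.2%; (b) 1.41 kg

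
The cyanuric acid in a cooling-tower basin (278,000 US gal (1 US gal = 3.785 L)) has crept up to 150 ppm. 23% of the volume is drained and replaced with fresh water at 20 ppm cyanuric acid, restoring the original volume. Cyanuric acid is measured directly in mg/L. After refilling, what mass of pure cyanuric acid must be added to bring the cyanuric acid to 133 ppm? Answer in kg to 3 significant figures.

Volume: 278,000 US gal × 3.785 L/gal = 1,052,230 L.
After draining 23% and refilling: 150 × 0.77 + 20 × 0.23 = 120.1 ppm.
Deficit to target: 133 − 120.1 = 12.9 mg/L.
Mass: 12.9 mg/L × 1,052,230 L = 13,570 g cyanuric acid.

13.6 kg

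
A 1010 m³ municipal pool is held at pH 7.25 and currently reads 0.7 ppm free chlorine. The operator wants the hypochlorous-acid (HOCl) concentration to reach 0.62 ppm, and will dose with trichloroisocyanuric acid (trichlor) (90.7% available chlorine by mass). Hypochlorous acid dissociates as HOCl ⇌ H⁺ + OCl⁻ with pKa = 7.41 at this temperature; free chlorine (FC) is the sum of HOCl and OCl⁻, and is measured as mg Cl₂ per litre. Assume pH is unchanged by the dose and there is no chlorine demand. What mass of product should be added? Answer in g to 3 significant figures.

Volume: 1010 m³ = 1,010,000 L.
[OCl⁻]/[HOCl] = 10^(pH − pKa) = 10^(7.25 − 7.41) = 0.6918; fraction as HOCl = 1/(1 + 0.6918) = 0.5911.
Free chlorine required for 0.62 ppm HOCl: 0.62 / 0.5911 = 1.049 ppm.
FC to add: 1.049 − 0.7 = 0.3489 mg/L as Cl₂.
Cl₂ equivalent: 0.3489 mg/L × 1,010,000 L = 352.4 g.
Product at 90.7% available Cl: 352.4 / 0.907 = 388.6 g.

389 g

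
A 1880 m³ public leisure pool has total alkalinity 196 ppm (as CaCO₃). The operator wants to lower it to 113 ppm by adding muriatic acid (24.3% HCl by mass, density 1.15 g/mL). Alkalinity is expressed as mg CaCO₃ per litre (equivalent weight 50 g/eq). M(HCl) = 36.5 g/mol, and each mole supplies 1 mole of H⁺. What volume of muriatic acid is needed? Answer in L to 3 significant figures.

Volume: 1880 m³ = 1,880,000 L.
Alkalinity to neutralize: (196 − 113) = 83 mg/L as CaCO₃ × 1,880,000 L = 156,000 g as CaCO₃.
Equivalents of H⁺ required: 156,000 ÷ 50 g/eq = 3121 eq = 3121 mol HCl.
Mass of HCl: 3121 × 36.5 = 113,900 g.
Mass of 24.3% solution: 113,900 / 0.243 = 468,800 g.
Volume: 468,800 g ÷ 1.15 g/mL = 407,600 mL.

408 L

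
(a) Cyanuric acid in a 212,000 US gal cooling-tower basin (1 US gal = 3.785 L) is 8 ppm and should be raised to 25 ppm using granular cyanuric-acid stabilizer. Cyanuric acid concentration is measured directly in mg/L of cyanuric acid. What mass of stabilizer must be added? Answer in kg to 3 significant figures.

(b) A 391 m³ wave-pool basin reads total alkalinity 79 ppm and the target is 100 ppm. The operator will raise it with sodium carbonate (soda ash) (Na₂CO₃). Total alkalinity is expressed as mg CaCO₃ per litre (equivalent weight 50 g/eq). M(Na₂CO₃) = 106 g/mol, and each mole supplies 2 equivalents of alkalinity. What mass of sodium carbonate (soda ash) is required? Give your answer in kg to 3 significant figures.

(a) 13.6 kg; (b) 8.70 kg

(a) Volume: 212,000 US gal × 3.785 L/gal = 802,420 L.
(a) CYA to add: (25 − 8) = 17 mg/L × 802,420 L = 13,640 g cyanuric acid.

(b) Volume: 391 m³ = 391,000 L.
(b) Alkalinity to add: (100 − 79) = 21 mg/L as CaCO₃ × 391,000 L = 8211 g as CaCO₃.
(b) Equivalents: 8211 g ÷ 50 g/eq = 164.2 eq.
(b) Each mole of Na₂CO₃ supplies 2 eq, so 164.2 / 2 = 82.11 mol.
(b) Mass: 82.11 mol × 106 g/mol = 8704 g.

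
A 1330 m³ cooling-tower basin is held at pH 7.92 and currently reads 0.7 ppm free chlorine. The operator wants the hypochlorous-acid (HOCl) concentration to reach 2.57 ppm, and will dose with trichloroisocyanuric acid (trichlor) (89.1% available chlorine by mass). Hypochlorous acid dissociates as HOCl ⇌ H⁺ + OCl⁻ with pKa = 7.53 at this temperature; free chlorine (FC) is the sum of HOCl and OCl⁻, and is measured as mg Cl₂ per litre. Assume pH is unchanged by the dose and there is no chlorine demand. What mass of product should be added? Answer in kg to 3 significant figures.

12.2 kg

Volume: 1330 m³ = 1,330,000 L.
[OCl⁻]/[HOCl] = 10^(pH − pKa) = 10^(7.92 − 7.53) = 2.455; fraction as HOCl = 1/(1 + 2.455) = 0.2895.
Free chlorine required for 2.57 ppm HOCl: 2.57 / 0.2895 = 8.879 ppm.
FC to add: 8.879 − 0.7 = 8.179 mg/L as Cl₂.
Cl₂ equivalent: 8.179 mg/L × 1,330,000 L = 10,880 g.
Product at 89.1% available Cl: 10,880 / 0.891 = 12,210 g.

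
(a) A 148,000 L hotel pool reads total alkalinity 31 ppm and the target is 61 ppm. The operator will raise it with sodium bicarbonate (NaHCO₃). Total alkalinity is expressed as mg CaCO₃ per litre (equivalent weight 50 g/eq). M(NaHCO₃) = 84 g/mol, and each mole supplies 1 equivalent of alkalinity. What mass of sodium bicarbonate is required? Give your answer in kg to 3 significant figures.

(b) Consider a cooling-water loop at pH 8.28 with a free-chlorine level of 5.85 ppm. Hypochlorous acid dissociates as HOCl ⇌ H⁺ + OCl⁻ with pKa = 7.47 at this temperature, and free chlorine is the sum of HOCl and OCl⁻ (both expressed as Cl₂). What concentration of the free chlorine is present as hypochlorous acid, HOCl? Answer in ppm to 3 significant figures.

(a) 7.46 kg; (b) 0.785 ppm

(a) Alkalinity to add: (61 − 31) = 30 mg/L as CaCO₃ × 148,000 L = 4440 g as CaCO₃.
(a) Equivalents: 4440 g ÷ 50 g/eq = 88.8 eq.
(a) NaHCO₃ supplies 1 eq per mole → 88.8 mol.
(a) Mass: 88.8 mol × 84 g/mol = 7459 g.

(b) [OCl⁻]/[HOCl] = 10^(pH − pKa) = 10^(8.28 − 7.47) = 10^0.81 = 6.457.
(b) Fraction as HOCl = 1 / (1 + 6.457) = 0.1341.
(b) HOCl = 0.1341 × 5.85 ppm = 0.7845 ppm.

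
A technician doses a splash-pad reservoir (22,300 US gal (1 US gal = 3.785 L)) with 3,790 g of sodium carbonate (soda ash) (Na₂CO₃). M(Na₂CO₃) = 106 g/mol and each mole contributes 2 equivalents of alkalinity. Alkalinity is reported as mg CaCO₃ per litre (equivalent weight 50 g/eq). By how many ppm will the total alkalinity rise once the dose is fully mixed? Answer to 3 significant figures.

Volume: 22,300 US gal × 3.785 L/gal = 84,406 L.
Moles of Na₂CO₃: 3,790 g ÷ 106 g/mol = 35.75 mol → 71.51 eq of alkalinity.
As CaCO₃: 71.51 eq × 50 g/eq = 3575 g.
Rise: 3575 g / 84,406 L × 1000 = 42.36 mg/L.

42.4 ppm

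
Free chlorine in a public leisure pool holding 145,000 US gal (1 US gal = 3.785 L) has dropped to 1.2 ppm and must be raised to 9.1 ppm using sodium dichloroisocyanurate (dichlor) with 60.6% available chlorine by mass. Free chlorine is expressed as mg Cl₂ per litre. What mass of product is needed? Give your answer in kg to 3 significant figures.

7.15 kg

Volume: 145,000 US gal × 3.785 L/gal = 548,825 L.
Chlorine deficit: 9.1 − 1.2 = 7.9 ppm = 7.9 mg/L as Cl₂.
Cl₂ equivalent needed: 7.9 mg/L × 548,825 L = 4,336,000 mg = 4336 g.
Product at 60.6% available chlorine: 4336 / 0.606 = 7155 g.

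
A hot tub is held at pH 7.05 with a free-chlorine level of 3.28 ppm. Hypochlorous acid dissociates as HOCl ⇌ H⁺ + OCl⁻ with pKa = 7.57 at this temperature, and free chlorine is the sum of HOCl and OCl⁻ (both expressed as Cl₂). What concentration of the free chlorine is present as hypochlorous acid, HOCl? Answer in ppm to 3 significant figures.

[OCl⁻]/[HOCl] = 10^(pH − pKa) = 10^(7.05 − 7.57) = 10^-0.52 = 0.302.
Fraction as HOCl = 1 / (1 + 0.302) = 0.7681.
HOCl = 0.7681 × 3.28 ppm = 2.519 ppm.

2.52 ppm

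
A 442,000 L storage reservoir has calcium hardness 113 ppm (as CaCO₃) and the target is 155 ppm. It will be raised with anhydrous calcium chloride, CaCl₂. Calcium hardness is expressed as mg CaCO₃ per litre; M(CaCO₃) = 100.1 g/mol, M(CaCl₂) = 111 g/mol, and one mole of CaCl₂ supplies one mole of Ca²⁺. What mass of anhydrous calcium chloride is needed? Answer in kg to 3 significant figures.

20.6 kg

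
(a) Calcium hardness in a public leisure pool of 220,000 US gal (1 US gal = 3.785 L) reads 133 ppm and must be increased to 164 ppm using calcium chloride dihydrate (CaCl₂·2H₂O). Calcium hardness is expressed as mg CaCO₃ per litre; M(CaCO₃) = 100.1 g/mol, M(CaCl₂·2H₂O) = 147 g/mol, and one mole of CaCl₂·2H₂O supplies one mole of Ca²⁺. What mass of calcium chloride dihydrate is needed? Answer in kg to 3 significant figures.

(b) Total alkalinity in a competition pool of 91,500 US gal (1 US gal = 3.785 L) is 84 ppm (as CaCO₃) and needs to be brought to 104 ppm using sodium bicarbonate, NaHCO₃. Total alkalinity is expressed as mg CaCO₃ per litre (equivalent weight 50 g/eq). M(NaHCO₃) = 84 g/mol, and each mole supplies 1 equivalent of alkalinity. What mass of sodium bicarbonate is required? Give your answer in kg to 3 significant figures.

(a) Volume: 220,000 US gal × 3.785 L/gal = 832,700 L.
(a) Hardness to add: (164 − 133) = 31 mg/L as CaCO₃ × 832,700 L = 25,810 g as CaCO₃.
(a) Moles of Ca²⁺ (1 mol Ca²⁺ ≡ 1 mol CaCO₃): 25,810 / 100.1 g/mol = 257.9 mol.
(a) Mass of CaCl₂·2H₂O: 257.9 × 147 = 37,910 g.

(b) Volume: 91,500 US gal × 3.785 L/gal = 346,328 L.
(b) Alkalinity to add: (104 − 84) = 20 mg/L as CaCO₃ × 346,328 L = 6927 g as CaCO₃.
(b) Equivalents: 6927 g ÷ 50 g/eq = 138.5 eq.
(b) NaHCO₃ supplies 1 eq per mole → 138.5 mol.
(b) Mass: 138.5 mol × 84 g/mol = 11,640 g.

(a) 37.9 kg; (b) 11.6 kg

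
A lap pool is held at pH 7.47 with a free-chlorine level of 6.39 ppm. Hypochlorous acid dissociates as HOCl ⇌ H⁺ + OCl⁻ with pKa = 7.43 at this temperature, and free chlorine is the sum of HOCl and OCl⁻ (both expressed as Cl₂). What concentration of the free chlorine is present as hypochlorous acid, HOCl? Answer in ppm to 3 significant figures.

3.05 ppm

[OCl⁻]/[HOCl] = 10^(pH − pKa) = 10^(7.47 − 7.43) = 10^0.04 = 1.096.
Fraction as HOCl = 1 / (1 + 1.096) = 0.477.
HOCl = 0.477 × 6.39 ppm = 3.048 ppm.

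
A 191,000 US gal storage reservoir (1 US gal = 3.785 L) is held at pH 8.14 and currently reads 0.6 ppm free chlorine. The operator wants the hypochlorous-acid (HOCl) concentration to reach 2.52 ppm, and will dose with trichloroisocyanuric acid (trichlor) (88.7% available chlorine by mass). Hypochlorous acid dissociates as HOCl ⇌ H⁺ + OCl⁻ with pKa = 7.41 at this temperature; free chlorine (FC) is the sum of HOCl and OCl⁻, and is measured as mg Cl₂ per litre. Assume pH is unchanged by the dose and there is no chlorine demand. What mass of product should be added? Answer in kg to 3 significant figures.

Volume: 191,000 US gal × 3.785 L/gal = 722,935 L.
[OCl⁻]/[HOCl] = 10^(pH − pKa) = 10^(8.14 − 7.41) = 5.37; fraction as HOCl = 1/(1 + 5.37) = 0.157.
Free chlorine required for 2.52 ppm HOCl: 2.52 / 0.157 = 16.05 ppm.
FC to add: 16.05 − 0.6 = 15.45 mg/L as Cl₂.
Cl₂ equivalent: 15.45 mg/L × 722,935 L = 11,170 g.
Product at 88.7% available Cl: 11,170 / 0.887 = 12,590 g.

12.6 kg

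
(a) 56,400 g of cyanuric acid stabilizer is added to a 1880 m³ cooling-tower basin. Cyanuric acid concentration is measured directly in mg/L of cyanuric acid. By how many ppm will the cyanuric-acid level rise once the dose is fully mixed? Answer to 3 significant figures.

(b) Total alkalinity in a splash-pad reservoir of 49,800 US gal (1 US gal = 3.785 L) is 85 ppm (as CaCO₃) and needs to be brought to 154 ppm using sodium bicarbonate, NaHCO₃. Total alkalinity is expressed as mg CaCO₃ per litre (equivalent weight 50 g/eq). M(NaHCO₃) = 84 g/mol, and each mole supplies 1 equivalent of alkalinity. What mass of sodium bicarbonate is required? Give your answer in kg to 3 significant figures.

(a) Volume: 1880 m³ = 1,880,000 L.
(a) Rise: 56,400 g / 1,880,000 L × 1000 = 30 mg/L.

(b) Volume: 49,800 US gal × 3.785 L/gal = 188,493 L.
(b) Alkalinity to add: (154 − 85) = 69 mg/L as CaCO₃ × 188,493 L = 13,010 g as CaCO₃.
(b) Equivalents: 13,010 g ÷ 50 g/eq = 260.1 eq.
(b) NaHCO₃ supplies 1 eq per mole → 260.1 mol.
(b) Mass: 260.1 mol × 84 g/mol = 21,850 g.

(a) 30.0 ppm; (b) 21.9 kg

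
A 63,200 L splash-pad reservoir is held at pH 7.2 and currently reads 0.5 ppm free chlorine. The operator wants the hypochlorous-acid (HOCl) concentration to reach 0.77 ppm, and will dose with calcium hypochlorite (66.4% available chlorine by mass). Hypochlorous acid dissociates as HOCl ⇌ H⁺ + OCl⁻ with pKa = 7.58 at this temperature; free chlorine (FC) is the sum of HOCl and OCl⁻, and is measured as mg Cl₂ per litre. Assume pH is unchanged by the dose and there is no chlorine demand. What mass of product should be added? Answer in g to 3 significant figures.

56.3 g

[OCl⁻]/[HOCl] = 10^(pH − pKa) = 10^(7.2 − 7.58) = 0.4169; fraction as HOCl = 1/(1 + 0.4169) = 0.7058.
Free chlorine required for 0.77 ppm HOCl: 0.77 / 0.7058 = 1.091 ppm.
FC to add: 1.091 − 0.5 = 0.591 mg/L as Cl₂.
Cl₂ equivalent: 0.591 mg/L × 63,200 L = 37.35 g.
Product at 66.4% available Cl: 37.35 / 0.664 = 56.25 g.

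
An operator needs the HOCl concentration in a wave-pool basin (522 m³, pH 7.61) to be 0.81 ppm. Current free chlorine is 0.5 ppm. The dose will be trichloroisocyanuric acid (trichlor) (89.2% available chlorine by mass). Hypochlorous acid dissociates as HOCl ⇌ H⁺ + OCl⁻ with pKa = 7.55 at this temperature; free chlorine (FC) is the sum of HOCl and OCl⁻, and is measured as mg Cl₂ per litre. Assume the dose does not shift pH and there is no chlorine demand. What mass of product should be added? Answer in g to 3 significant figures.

726 g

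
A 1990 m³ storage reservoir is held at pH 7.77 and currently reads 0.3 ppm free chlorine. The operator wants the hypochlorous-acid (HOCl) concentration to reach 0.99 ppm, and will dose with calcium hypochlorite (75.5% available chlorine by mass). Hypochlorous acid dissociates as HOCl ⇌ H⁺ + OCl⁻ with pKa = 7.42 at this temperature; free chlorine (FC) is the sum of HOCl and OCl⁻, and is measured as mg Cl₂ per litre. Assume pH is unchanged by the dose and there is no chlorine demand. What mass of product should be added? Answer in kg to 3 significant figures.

Volume: 1990 m³ = 1,990,000 L.
[OCl⁻]/[HOCl] = 10^(pH − pKa) = 10^(7.77 − 7.42) = 2.239; fraction as HOCl = 1/(1 + 2.239) = 0.3088.
Free chlorine required for 0.99 ppm HOCl: 0.99 / 0.3088 = 3.206 ppm.
FC to add: 3.206 − 0.3 = 2.906 mg/L as Cl₂.
Cl₂ equivalent: 2.906 mg/L × 1,990,000 L = 5784 g.
Product at 75.5% available Cl: 5784 / 0.755 = 7660 g.

7.66 kg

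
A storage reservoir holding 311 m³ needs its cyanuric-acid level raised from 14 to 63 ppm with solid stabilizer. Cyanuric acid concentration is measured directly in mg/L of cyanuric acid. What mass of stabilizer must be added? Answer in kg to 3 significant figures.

Volume: 311 m³ = 311,000 L.
CYA to add: (63 − 14) = 49 mg/L × 311,000 L = 15,240 g cyanuric acid.

15.2 kg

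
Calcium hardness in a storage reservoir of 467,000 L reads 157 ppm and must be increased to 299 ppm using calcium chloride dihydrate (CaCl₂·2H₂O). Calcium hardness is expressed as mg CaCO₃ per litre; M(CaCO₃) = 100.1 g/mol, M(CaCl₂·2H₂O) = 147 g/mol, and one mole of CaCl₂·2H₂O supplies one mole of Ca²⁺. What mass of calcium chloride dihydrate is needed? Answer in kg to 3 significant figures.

97.4 kg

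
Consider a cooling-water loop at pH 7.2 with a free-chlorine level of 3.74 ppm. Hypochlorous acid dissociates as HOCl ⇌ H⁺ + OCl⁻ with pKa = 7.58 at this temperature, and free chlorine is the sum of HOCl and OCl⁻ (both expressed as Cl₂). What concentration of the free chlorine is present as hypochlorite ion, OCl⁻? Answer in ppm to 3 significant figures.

[OCl⁻]/[HOCl] = 10^(pH − pKa) = 10^(7.2 − 7.58) = 10^-0.38 = 0.4169.
Fraction as HOCl = 1 / (1 + 0.4169) = 0.7058.
OCl⁻ = (1 − 0.7058) × 3.74 ppm = 1.1 ppm.

1.10 ppm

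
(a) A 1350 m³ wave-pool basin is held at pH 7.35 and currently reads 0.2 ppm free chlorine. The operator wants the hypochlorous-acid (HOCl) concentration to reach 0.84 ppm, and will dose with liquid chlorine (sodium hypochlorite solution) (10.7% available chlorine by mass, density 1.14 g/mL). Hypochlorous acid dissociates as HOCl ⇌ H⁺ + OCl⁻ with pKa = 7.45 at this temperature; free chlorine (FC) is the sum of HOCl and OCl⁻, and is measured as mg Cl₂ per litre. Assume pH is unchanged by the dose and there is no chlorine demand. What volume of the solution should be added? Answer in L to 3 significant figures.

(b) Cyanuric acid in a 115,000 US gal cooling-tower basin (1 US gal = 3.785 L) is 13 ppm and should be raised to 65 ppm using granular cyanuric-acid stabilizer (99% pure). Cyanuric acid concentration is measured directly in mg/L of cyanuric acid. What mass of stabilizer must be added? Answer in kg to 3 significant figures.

(a) 14.5 L; (b) 22.9 kg

(a) Volume: 1350 m³ = 1,350,000 L.
(a) [OCl⁻]/[HOCl] = 10^(pH − pKa) = 10^(7.35 − 7.45) = 0.7943; fraction as HOCl = 1/(1 + 0.7943) = 0.5573.
(a) Free chlorine required for 0.84 ppm HOCl: 0.84 / 0.5573 = 1.507 ppm.
(a) FC to add: 1.507 − 0.2 = 1.307 mg/L as Cl₂.
(a) Cl₂ equivalent: 1.307 mg/L × 1,350,000 L = 1765 g.
(a) Product at 10.7% available Cl: 1765 / 0.107 = 16,490 g.
(a) Volume: 16,490 g ÷ 1.14 g/mL = 14,470 mL.

(b) Volume: 115,000 US gal × 3.785 L/gal = 435,275 L.
(b) CYA to add: (65 − 13) = 52 mg/L × 435,275 L = 22,630 g cyanuric acid.
(b) At 99% purity: 22,630 / 0.99 = 22,860 g product.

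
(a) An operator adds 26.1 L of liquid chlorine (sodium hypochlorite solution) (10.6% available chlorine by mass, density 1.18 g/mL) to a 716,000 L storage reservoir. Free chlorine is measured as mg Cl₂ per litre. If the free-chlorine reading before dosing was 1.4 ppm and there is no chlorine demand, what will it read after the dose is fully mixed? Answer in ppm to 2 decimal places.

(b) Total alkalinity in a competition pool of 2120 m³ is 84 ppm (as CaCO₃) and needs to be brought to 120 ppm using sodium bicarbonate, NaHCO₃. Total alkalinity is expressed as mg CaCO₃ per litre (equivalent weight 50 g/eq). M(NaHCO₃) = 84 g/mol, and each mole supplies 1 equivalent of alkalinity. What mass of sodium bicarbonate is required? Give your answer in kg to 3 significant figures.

(a) 5.96 ppm; (b) 128 kg

(a) Mass of solution: 26.1 L × 1000 mL/L × 1.18 g/mL = 30,800 g.
(a) Available chlorine delivered: 30,800 g × 0.106 = 3265 g as Cl₂.
(a) Concentration rise: 3265 g / 716,000 L = 4.559 mg/L = 4.56 ppm.
(a) Final FC: 1.4 + 4.56 = 5.96 ppm.

(b) Volume: 2120 m³ = 2,120,000 L.
(b) Alkalinity to add: (120 − 84) = 36 mg/L as CaCO₃ × 2,120,000 L = 76,320 g as CaCO₃.
(b) Equivalents: 76,320 g ÷ 50 g/eq = 1526 eq.
(b) NaHCO₃ supplies 1 eq per mole → 1526 mol.
(b) Mass: 1526 mol × 84 g/mol = 128,200 g.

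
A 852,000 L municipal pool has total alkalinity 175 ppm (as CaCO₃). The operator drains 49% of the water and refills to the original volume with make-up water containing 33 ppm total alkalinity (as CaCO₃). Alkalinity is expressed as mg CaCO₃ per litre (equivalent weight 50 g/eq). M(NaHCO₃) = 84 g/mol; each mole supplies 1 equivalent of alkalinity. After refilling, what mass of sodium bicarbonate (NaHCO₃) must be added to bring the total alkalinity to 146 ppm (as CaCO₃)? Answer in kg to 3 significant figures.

After draining 49% and refilling: 175 × 0.51 + 33 × 0.49 = 105.42 ppm.
Deficit to target: 146 − 105.42 = 40.58 mg/L.
As CaCO₃: 40.58 mg/L × 852,000 L = 34,570 g; ÷ 50 g/eq ÷ 1 = 691.5 mol NaHCO₃.
Mass: 691.5 × 84 = 58,080 g.

58.1 kg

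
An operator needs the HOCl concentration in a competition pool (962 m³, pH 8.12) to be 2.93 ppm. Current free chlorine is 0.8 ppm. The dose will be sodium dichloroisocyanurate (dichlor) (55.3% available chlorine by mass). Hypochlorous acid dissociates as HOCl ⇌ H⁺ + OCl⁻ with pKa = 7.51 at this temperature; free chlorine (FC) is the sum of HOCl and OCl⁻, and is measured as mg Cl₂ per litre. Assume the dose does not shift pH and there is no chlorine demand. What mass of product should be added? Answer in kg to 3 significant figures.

24.5 kg

Volume: 962 m³ = 962,000 L.
[OCl⁻]/[HOCl] = 10^(pH − pKa) = 10^(8.12 − 7.51) = 4.074; fraction as HOCl = 1/(1 + 4.074) = 0.1971.
Free chlorine required for 2.93 ppm HOCl: 2.93 / 0.1971 = 14.87 ppm.
FC to add: 14.87 − 0.8 = 14.07 mg/L as Cl₂.
Cl₂ equivalent: 14.07 mg/L × 962,000 L = 13,530 g.
Product at 55.3% available Cl: 13,530 / 0.553 = 24,470 g.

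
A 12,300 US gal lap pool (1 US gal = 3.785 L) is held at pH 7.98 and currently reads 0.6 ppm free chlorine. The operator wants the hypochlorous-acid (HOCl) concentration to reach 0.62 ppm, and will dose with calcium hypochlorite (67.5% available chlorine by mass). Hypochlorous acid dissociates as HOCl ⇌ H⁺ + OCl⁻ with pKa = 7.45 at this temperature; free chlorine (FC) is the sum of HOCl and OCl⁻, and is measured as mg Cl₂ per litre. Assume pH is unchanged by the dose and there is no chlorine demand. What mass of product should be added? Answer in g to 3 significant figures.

146 g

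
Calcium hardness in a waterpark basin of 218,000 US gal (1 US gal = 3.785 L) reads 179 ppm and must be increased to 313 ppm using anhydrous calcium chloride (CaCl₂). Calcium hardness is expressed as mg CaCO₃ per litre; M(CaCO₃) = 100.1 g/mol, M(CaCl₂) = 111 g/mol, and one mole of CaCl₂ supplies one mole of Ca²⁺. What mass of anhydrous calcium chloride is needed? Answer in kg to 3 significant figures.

Volume: 218,000 US gal × 3.785 L/gal = 825,130 L.
Hardness to add: (313 − 179) = 134 mg/L as CaCO₃ × 825,130 L = 110,600 g as CaCO₃.
Moles of Ca²⁺ (1 mol Ca²⁺ ≡ 1 mol CaCO₃): 110,600 / 100.1 g/mol = 1105 mol.
Mass of CaCl₂: 1105 × 111 = 122,600 g.

123 kg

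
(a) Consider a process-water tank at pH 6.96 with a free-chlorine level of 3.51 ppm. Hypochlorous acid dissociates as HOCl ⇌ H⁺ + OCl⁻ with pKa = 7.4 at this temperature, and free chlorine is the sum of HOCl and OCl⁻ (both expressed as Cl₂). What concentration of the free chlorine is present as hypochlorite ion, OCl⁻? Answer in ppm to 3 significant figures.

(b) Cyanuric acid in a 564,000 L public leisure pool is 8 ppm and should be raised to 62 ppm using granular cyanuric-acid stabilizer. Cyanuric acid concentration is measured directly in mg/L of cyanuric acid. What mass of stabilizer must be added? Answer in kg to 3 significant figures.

(a) 0.935 ppm; (b) 30.5 kg

(a) [OCl⁻]/[HOCl] = 10^(pH − pKa) = 10^(6.96 − 7.4) = 10^-0.44 = 0.3631.
(a) Fraction as HOCl = 1 / (1 + 0.3631) = 0.7336.
(a) OCl⁻ = (1 − 0.7336) × 3.51 ppm = 0.9349 ppm.

(b) CYA to add: (62 − 8) = 54 mg/L × 564,000 L = 30,460 g cyanuric acid.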